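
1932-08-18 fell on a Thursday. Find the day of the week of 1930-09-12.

Count forward from the earlier date (September 12, 1930) to the later (August 18, 1932):
September 12, 1930 → September 12, 1931: 365 days.
September 1931: 30 − 12 = 18 days remain.
Then 10 full months totalling 305 days.
August 1–18, 1932: 18 days.
Residual: 341 days.
Total: 706 days.
706 mod 7 = 6, so 6 days before Thursday is Friday.

Friday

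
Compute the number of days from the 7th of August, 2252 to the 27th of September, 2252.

51

August 2252: 31 − 7 = 24 days remain.
September 1–27, 2252: 27 days.
Total: 24 + 27 = 51 days.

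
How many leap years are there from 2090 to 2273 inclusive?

Years divisible by 4: 2092, 2096, …, 2272 — 46 in all.
Of these, 2100, 2200 are divisible by 100 but not 400, so not leap.
Leap years: 46 − 2 = 44.

44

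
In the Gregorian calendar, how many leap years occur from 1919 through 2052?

Years divisible by 4: 1920, 1924, …, 2052 — 34 in all.
2000 is divisible by 400, so still leap.
No century exceptions apply. Count: 34.

34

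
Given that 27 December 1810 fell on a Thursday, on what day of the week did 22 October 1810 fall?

Count forward from the earlier date (October 22, 1810) to the later (December 27, 1810):
October 1810: 31 − 22 = 9 days remain.
Then November (30): 30 days.
December 1–27, 1810: 27 days.
Total: 9 + 30 + 27 = 66 days.
66 mod 7 = 3, so 3 days before Thursday is Monday.

Monday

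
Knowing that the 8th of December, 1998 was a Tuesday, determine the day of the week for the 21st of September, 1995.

Count forward from the earlier date (September 21, 1995) to the later (December 8, 1998):
September 21, 1995 → September 21, 1996: 366 days (1996 is a leap year).
September 21, 1996 → September 21, 1997: 365 days.
September 21, 1997 → September 21, 1998: 365 days.
September 1998: 30 − 21 = 9 days remain.
Then October (31), November (30): 31 + 30 = 61 days.
December 1–8, 1998: 8 days.
Residual: 78 days.
Total: 1174 days.
1174 mod 7 = 5, so 5 days before Tuesday is Thursday.

Thursday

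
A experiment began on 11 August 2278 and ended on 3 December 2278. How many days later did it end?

August 2278: 31 − 11 = 20 days remain.
Then September (30), October (31), November (30): 30 + 31 + 30 = 91 days.
December 1–3, 2278: 3 days.
Total: 20 + 91 + 3 = 114 days.

114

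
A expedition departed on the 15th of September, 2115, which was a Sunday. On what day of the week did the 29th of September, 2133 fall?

From September 15, 2115 to September 15, 2133: 18 years, of which 5 contain a Feb 29 — 13×365 + 5×366 = 6575 days.
Within September 2133: 29 − 15 = 14 days.
Total: 6589 days.
6589 mod 7 = 2, so 2 days after Sunday is Tuesday.

Tuesday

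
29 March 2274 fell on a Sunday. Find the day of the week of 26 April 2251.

Saturday

Count forward from the earlier date (April 26, 2251) to the later (March 29, 2274):
Day-of-year of April 26, 2251: 116.
Day-of-year of March 29, 2274: 88.
2251 has 365 days, so 365 − 116 = 249 days remain in 2251.
Full years 2252–2273: 16 common + 6 leap = 16×365 + 6×366 = 8036 days.
Total: 249 + 8036 + 88 = 8373 days.
8373 mod 7 = 1, so 1 day before Sunday is Saturday.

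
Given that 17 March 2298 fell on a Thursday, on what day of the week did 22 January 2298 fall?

Count forward from the earlier date (January 22, 2298) to the later (March 17, 2298):
January 2298: 31 − 22 = 9 days remain.
Then February 2298 (28): 28 days.
March 1–17, 2298: 17 days.
Total: 9 + 28 + 17 = 54 days.
54 mod 7 = 5, so 5 days before Thursday is Saturday.

Saturday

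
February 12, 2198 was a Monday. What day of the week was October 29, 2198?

February 2198: 28 − 12 = 16 days remain (2198 is not a leap year, so February has 28 days).
Then March (31), April (30), May (31), June (30), July (31), August (31), September (30): 31 + 30 + 31 + 30 + 31 + 31 + 30 = 214 days.
October 1–29, 2198: 29 days.
Total: 16 + 214 + 29 = 259 days.
259 is a multiple of 7, so October 29, 2198 falls on the same weekday: Monday.

Monday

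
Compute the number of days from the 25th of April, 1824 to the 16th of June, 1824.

52

April 1824: 30 − 25 = 5 days remain.
Then May (31): 31 days.
June 1–16, 1824: 16 days.
Total: 5 + 31 + 16 = 52 days.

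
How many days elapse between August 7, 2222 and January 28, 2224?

539

August 7, 2222 → August 7, 2223: 365 days.
August 2223: 31 − 7 = 24 days remain.
Then September (30), October (31), November (30), December (31): 30 + 31 + 30 + 31 = 122 days.
January 1–28, 2224: 28 days.
Residual: 174 days.
Total: 539 days.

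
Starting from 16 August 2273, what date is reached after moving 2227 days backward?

12 July 2267

Count 2227 days before August 16, 2273:
July 12, 2267 → July 12, 2268: 366 days (2268 is a leap year).
July 12, 2268 → July 12, 2269: 365 days.
July 12, 2269 → July 12, 2270: 365 days.
July 12, 2270 → July 12, 2271: 365 days.
July 12, 2271 → July 12, 2272: 366 days (2272 is a leap year).
July 12, 2272 → July 12, 2273: 365 days.
July 2273: 31 − 12 = 19 days remain.
August 1–16, 2273: 16 days.
Residual: 35 days.
Total: 2227 days.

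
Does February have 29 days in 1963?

No

1963 is not a leap year.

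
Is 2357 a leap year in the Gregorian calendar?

2357 is not a leap year.

No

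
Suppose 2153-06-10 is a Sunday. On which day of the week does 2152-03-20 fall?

Monday

Count forward from the earlier date (March 20, 2152) to the later (June 10, 2153):
March 20, 2152 → March 20, 2153: 365 days.
March 2153: 31 − 20 = 11 days remain.
Then April (30), May (31): 30 + 31 = 61 days.
June 1–10, 2153: 10 days.
Residual: 82 days.
Total: 447 days.
447 mod 7 = 6, so 6 days before Sunday is Monday.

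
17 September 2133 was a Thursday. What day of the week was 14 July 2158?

Friday

Day-of-year of September 17, 2133: 260.
Day-of-year of July 14, 2158: 195.
2133 has 365 days, so 365 − 260 = 105 days remain in 2133.
Full years 2134–2157: 18 common + 6 leap = 18×365 + 6×366 = 8766 days.
Total: 105 + 8766 + 195 = 9066 days.
9066 mod 7 = 1, so 1 day after Thursday is Friday.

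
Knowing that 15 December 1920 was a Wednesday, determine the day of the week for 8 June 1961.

From December 15, 1920 to December 15, 1960: 40 years, of which 10 contain a Feb 29 — 30×365 + 10×366 = 14610 days.
December 1960: 31 − 15 = 16 days remain.
Then January (31), February 1961 (28), March (31), April (30), May (31): 31 + 28 + 31 + 30 + 31 = 151 days.
June 1–8, 1961: 8 days.
Residual: 175 days.
Total: 14785 days.
14785 mod 7 = 1, so 1 day after Wednesday is Thursday.

Thursday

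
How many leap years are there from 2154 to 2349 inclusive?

Years divisible by 4: 2156, 2160, …, 2348 — 49 in all.
Of these, 2200, 2300 are divisible by 100 but not 400, so not leap.
Leap years: 49 − 2 = 47.

47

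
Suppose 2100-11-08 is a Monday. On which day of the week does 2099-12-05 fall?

Count forward from the earlier date (December 5, 2099) to the later (November 8, 2100):
December 2099: 31 − 5 = 26 days remain.
Then 10 full months totalling 304 days.
November 1–8, 2100: 8 days.
Residual: 338 days.
Total: 338 days.
338 mod 7 = 2, so 2 days before Monday is Saturday.

Saturday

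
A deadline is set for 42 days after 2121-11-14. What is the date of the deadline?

2121-12-26

Count 42 days after November 14, 2121:
November 2121: 30 − 14 = 16 days remain.
December 1–26, 2121: 26 days.
Total: 16 + 26 = 42 days.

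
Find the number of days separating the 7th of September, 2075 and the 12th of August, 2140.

23715

Day-of-year of September 7, 2075: 250.
Day-of-year of August 12, 2140: 225.
2075 has 365 days, so 365 − 250 = 115 days remain in 2075.
Full years 2076–2139: 49 common + 15 leap = 49×365 + 15×366 = 23375 days.
Total: 115 + 23375 + 225 = 23715 days.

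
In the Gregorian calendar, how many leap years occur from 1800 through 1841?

10

Years divisible by 4 in [1800, 1841]: 1800, 1804, 1808, 1812, 1816, 1820, 1824, 1828, 1832, 1836, 1840.
Of these, 1800 is divisible by 100 but not 400, so not leap.
Leap years: 11 − 1 = 10.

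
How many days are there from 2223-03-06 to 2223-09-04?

182

March 2223: 31 − 6 = 25 days remain.
Then April (30), May (31), June (30), July (31), August (31): 30 + 31 + 30 + 31 + 31 = 153 days.
September 1–4, 2223: 4 days.
Total: 25 + 153 + 4 = 182 days.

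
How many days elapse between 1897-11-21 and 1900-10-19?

Day-of-year of November 21, 1897: 325.
Day-of-year of October 19, 1900: 292.
1897 has 365 days, so 365 − 325 = 40 days remain in 1897.
Full years: 1898: 365; 1899: 365. Sum = 730.
Total: 40 + 730 + 292 = 1062 days.

1062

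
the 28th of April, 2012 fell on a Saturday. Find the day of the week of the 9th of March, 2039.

Day-of-year of April 28, 2012: 119.
Day-of-year of March 9, 2039: 68.
2012 has 366 days, so 366 − 119 = 247 days remain in 2012.
Full years 2013–2038: 20 common + 6 leap = 20×365 + 6×366 = 9496 days.
Total: 247 + 9496 + 68 = 9811 days.
9811 mod 7 = 4, so 4 days after Saturday is Wednesday.

Wednesday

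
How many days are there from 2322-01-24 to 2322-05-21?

January 2322: 31 − 24 = 7 days remain.
Then February 2322 (28), March (31), April (30): 28 + 31 + 30 = 89 days.
May 1–21, 2322: 21 days.
Total: 7 + 89 + 21 = 117 days.

117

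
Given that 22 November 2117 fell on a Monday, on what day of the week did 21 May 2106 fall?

Friday

Count forward from the earlier date (May 21, 2106) to the later (November 22, 2117):
From May 21, 2106 to May 21, 2117: 11 years, of which 3 contain a Feb 29 — 8×365 + 3×366 = 4018 days.
May 2117: 31 − 21 = 10 days remain.
Then June (30), July (31), August (31), September (30), October (31): 30 + 31 + 31 + 30 + 31 = 153 days.
November 1–22, 2117: 22 days.
Residual: 185 days.
Total: 4203 days.
4203 mod 7 = 3, so 3 days before Monday is Friday.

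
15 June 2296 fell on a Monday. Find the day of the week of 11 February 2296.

Tuesday

Count forward from the earlier date (February 11, 2296) to the later (June 15, 2296):
February 2296: 29 − 11 = 18 days remain (2296 is a leap year, so February has 29 days).
Then March (31), April (30), May (31): 31 + 30 + 31 = 92 days.
June 1–15, 2296: 15 days.
Total: 18 + 92 + 15 = 125 days.
125 mod 7 = 6, so 6 days before Monday is Tuesday.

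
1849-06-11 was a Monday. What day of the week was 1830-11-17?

Wednesday

Count forward from the earlier date (November 17, 1830) to the later (June 11, 1849):
Day-of-year of November 17, 1830: 321.
Day-of-year of June 11, 1849: 162.
1830 has 365 days, so 365 − 321 = 44 days remain in 1830.
Full years 1831–1848: 13 common + 5 leap = 13×365 + 5×366 = 6575 days.
Total: 44 + 6575 + 162 = 6781 days.
6781 mod 7 = 5, so 5 days before Monday is Wednesday.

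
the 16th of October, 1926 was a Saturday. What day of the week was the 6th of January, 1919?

Monday

Count forward from the earlier date (January 6, 1919) to the later (October 16, 1926):
Day-of-year of January 6, 1919: 6.
Day-of-year of October 16, 1926: 289.
1919 has 365 days, so 365 − 6 = 359 days remain in 1919.
Full years: 1920: 366; 1921: 365; 1922: 365; 1923: 365; 1924: 366; 1925: 365. Sum = 2192.
Total: 359 + 2192 + 289 = 2840 days.
2840 mod 7 = 5, so 5 days before Saturday is Monday.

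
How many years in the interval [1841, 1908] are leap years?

16

Years divisible by 4: 1844, 1848, …, 1908 — 17 in all.
Of these, 1900 is divisible by 100 but not 400, so not leap.
Leap years: 17 − 1 = 16.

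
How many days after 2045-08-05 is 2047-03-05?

August 5, 2045 → August 5, 2046: 365 days.
August 2046: 31 − 5 = 26 days remain.
Then September (30), October (31), November (30), December (31), January (31), February 2047 (28): 30 + 31 + 30 + 31 + 31 + 28 = 181 days.
March 1–5, 2047: 5 days.
Residual: 212 days.
Total: 577 days.

577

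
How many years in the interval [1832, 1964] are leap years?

33

Years divisible by 4: 1832, 1836, …, 1964 — 34 in all.
Of these, 1900 is divisible by 100 but not 400, so not leap.
Leap years: 34 − 1 = 33.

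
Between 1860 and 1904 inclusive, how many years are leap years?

11

Years divisible by 4 in [1860, 1904]: 1860, 1864, 1868, 1872, 1876, 1880, 1884, 1888, 1892, 1896, 1900, 1904.
Of these, 1900 is divisible by 100 but not 400, so not leap.
Leap years: 12 − 1 = 11.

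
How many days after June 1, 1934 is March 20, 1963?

From June 1, 1934 to June 1, 1962: 28 years, of which 7 contain a Feb 29 — 21×365 + 7×366 = 10227 days.
June 1962: 30 − 1 = 29 days remain.
Then July (31), August (31), September (30), October (31), November (30), December (31), January (31), February 1963 (28): 31 + 31 + 30 + 31 + 30 + 31 + 31 + 28 = 243 days.
March 1–20, 1963: 20 days.
Residual: 292 days.
Total: 10519 days.

10519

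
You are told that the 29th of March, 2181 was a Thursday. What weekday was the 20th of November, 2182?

Wednesday

Day-of-year of March 29, 2181: 88.
Day-of-year of November 20, 2182: 324.
2181 has 365 days, so 365 − 88 = 277 days remain in 2181.
Total: 277 + 324 = 601 days.
601 mod 7 = 6, so 6 days after Thursday is Wednesday.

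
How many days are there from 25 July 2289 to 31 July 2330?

14980

Day-of-year of July 25, 2289: 206.
Day-of-year of July 31, 2330: 212.
2289 has 365 days, so 365 − 206 = 159 days remain in 2289.
Full years 2290–2329: 31 common + 9 leap = 31×365 + 9×366 = 14609 days.
Total: 159 + 14609 + 212 = 14980 days.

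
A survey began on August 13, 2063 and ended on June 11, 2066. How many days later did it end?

1033

August 13, 2063 → August 13, 2064: 366 days (2064 is a leap year).
August 13, 2064 → August 13, 2065: 365 days.
August 2065: 31 − 13 = 18 days remain.
Then 9 full months totalling 273 days.
June 1–11, 2066: 11 days.
Residual: 302 days.
Total: 1033 days.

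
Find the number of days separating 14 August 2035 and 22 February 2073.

13707

From August 14, 2035 to August 14, 2072: 37 years, of which 10 contain a Feb 29 — 27×365 + 10×366 = 13515 days.
August 2072: 31 − 14 = 17 days remain.
Then September (30), October (31), November (30), December (31), January (31): 30 + 31 + 30 + 31 + 31 = 153 days.
February 1–22, 2073: 22 days (2073 is not a leap year).
Residual: 192 days.
Total: 13707 days.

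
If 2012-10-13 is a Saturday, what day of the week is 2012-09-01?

Count forward from the earlier date (September 1, 2012) to the later (October 13, 2012):
September 2012: 30 − 1 = 29 days remain.
October 1–13, 2012: 13 days.
Total: 29 + 13 = 42 days.
42 is a multiple of 7, so 2012-09-01 falls on the same weekday: Saturday.

Saturday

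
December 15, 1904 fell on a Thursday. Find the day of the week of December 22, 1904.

Within December 1904: 22 − 15 = 7 days.
7 is a multiple of 7, so December 22, 1904 falls on the same weekday: Thursday.

Thursday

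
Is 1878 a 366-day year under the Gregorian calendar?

1878 is not a leap year.

No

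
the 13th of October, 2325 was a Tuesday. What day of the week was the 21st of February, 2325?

Saturday

Count forward from the earlier date (February 21, 2325) to the later (October 13, 2325):
February 2325: 28 − 21 = 7 days remain (2325 is not a leap year, so February has 28 days).
Then March (31), April (30), May (31), June (30), July (31), August (31), September (30): 31 + 30 + 31 + 30 + 31 + 31 + 30 = 214 days.
October 1–13, 2325: 13 days.
Total: 7 + 214 + 13 = 234 days.
234 mod 7 = 3, so 3 days before Tuesday is Saturday.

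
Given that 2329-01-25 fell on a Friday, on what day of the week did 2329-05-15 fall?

January 2329: 31 − 25 = 6 days remain.
Then February 2329 (28), March (31), April (30): 28 + 31 + 30 = 89 days.
May 1–15, 2329: 15 days.
Total: 6 + 89 + 15 = 110 days.
110 mod 7 = 5, so 5 days after Friday is Wednesday.

Wednesday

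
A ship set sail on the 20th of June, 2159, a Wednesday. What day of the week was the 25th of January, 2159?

Thursday

Count forward from the earlier date (January 25, 2159) to the later (June 20, 2159):
January 2159: 31 − 25 = 6 days remain.
Then February 2159 (28), March (31), April (30), May (31): 28 + 31 + 30 + 31 = 120 days.
June 1–20, 2159: 20 days.
Total: 6 + 120 + 20 = 146 days.
146 mod 7 = 6, so 6 days before Wednesday is Thursday.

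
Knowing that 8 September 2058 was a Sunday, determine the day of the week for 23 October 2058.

Wednesday

September 2058: 30 − 8 = 22 days remain.
October 1–23, 2058: 23 days.
Total: 22 + 23 = 45 days.
45 mod 7 = 3, so 3 days after Sunday is Wednesday.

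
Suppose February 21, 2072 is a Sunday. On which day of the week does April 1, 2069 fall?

Monday

Count forward from the earlier date (April 1, 2069) to the later (February 21, 2072):
April 1, 2069 → April 1, 2070: 365 days.
April 1, 2070 → April 1, 2071: 365 days.
April 2071: 30 − 1 = 29 days remain.
Then 9 full months totalling 276 days.
February 1–21, 2072: 21 days (2072 is a leap year).
Residual: 326 days.
Total: 1056 days.
1056 mod 7 = 6, so 6 days before Sunday is Monday.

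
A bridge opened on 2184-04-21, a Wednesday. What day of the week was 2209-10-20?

Friday

Day-of-year of April 21, 2184: 112.
Day-of-year of October 20, 2209: 293.
2184 has 366 days, so 366 − 112 = 254 days remain in 2184.
Full years 2185–2208: 19 common + 5 leap = 19×365 + 5×366 = 8765 days.
Total: 254 + 8765 + 293 = 9312 days.
9312 mod 7 = 2, so 2 days after Wednesday is Friday.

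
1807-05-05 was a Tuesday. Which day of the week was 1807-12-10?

Thursday

May 1807: 31 − 5 = 26 days remain.
Then June (30), July (31), August (31), September (30), October (31), November (30): 30 + 31 + 31 + 30 + 31 + 30 = 183 days.
December 1–10, 1807: 10 days.
Total: 26 + 183 + 10 = 219 days.
219 mod 7 = 2, so 2 days after Tuesday is Thursday.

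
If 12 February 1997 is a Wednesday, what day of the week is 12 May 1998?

February 12, 1997 → February 12, 1998: 365 days.
February 1998: 28 − 12 = 16 days remain (1998 is not a leap year, so February has 28 days).
Then March (31), April (30): 31 + 30 = 61 days.
May 1–12, 1998: 12 days.
Residual: 89 days.
Total: 454 days.
454 mod 7 = 6, so 6 days after Wednesday is Tuesday.

Tuesday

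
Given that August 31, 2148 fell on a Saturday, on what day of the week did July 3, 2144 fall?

Count forward from the earlier date (July 3, 2144) to the later (August 31, 2148):
July 3, 2144 → July 3, 2145: 365 days.
July 3, 2145 → July 3, 2146: 365 days.
July 3, 2146 → July 3, 2147: 365 days.
July 3, 2147 → July 3, 2148: 366 days (2148 is a leap year).
July 2148: 31 − 3 = 28 days remain.
August 1–31, 2148: 31 days.
Residual: 59 days.
Total: 1520 days.
1520 mod 7 = 1, so 1 day before Saturday is Friday.

Friday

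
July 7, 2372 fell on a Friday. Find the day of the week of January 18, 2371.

Monday

Count forward from the earlier date (January 18, 2371) to the later (July 7, 2372):
January 18, 2371 → January 18, 2372: 365 days.
January 2372: 31 − 18 = 13 days remain.
Then February 2372 (29), March (31), April (30), May (31), June (30): 29 + 31 + 30 + 31 + 30 = 151 days.
July 1–7, 2372: 7 days.
Residual: 171 days.
Total: 536 days.
536 mod 7 = 4, so 4 days before Friday is Monday.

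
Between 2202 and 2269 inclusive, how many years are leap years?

Years divisible by 4: 2204, 2208, …, 2268 — 17 in all.
No century exceptions apply. Count: 17.

17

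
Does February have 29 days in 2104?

2104 is a leap year.

Yes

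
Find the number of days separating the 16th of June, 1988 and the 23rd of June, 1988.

Within June 1988: 23 − 16 = 7 days.

7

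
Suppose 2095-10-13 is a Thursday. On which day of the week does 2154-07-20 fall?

From October 13, 2095 to October 13, 2153: 58 years, of which 14 contain a Feb 29 — 44×365 + 14×366 = 21184 days.
(2100 is not a leap year (divisible by 100 but not 400).)
October 2153: 31 − 13 = 18 days remain.
Then November (30), December (31), January (31), February 2154 (28), March (31), April (30), May (31), June (30): 30 + 31 + 31 + 28 + 31 + 30 + 31 + 30 = 242 days.
July 1–20, 2154: 20 days.
Residual: 280 days.
Total: 21464 days.
21464 mod 7 = 2, so 2 days after Thursday is Saturday.

Saturday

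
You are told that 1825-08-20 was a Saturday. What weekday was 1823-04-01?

Count forward from the earlier date (April 1, 1823) to the later (August 20, 1825):
April 1823: 30 − 1 = 29 days remain.
Then 27 full months totalling 823 days.
August 1–20, 1825: 20 days.
Total: 29 + 823 + 20 = 872 days.
872 mod 7 = 4, so 4 days before Saturday is Tuesday.

Tuesday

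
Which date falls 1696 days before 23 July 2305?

30 November 2300

Count 1696 days before July 23, 2305:
Day-of-year of November 30, 2300: 334.
Day-of-year of July 23, 2305: 204.
2300 has 365 days, so 365 − 334 = 31 days remain in 2300.
Full years: 2301: 365; 2302: 365; 2303: 365; 2304: 366. Sum = 1461.
Total: 31 + 1461 + 204 = 1696 days.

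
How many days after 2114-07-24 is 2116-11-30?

Day-of-year of July 24, 2114: 205.
Day-of-year of November 30, 2116: 335.
2114 has 365 days, so 365 − 205 = 160 days remain in 2114.
Full years: 2115: 365. Sum = 365.
Total: 160 + 365 + 335 = 860 days.

860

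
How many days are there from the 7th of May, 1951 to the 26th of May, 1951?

Within May 1951: 26 − 7 = 19 days.

19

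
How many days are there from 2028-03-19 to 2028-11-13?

March 2028: 31 − 19 = 12 days remain.
Then April (30), May (31), June (30), July (31), August (31), September (30), October (31): 30 + 31 + 30 + 31 + 31 + 30 + 31 = 214 days.
November 1–13, 2028: 13 days.
Total: 12 + 214 + 13 = 239 days.

239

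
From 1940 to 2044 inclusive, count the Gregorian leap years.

27

Years divisible by 4: 1940, 1944, …, 2044 — 27 in all.
2000 is divisible by 400, so still leap.
No century exceptions apply. Count: 27.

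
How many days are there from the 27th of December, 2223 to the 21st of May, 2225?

511

December 27, 2223 → December 27, 2224: 366 days (2224 is a leap year).
December 2224: 31 − 27 = 4 days remain.
Then January (31), February 2225 (28), March (31), April (30): 31 + 28 + 31 + 30 = 120 days.
May 1–21, 2225: 21 days.
Residual: 145 days.
Total: 511 days.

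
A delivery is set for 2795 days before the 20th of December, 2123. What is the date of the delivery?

the 25th of April, 2116

Count 2795 days before December 20, 2123:
From April 25, 2116 to April 25, 2123: 7 years, of which 1 contains a Feb 29 — 6×365 + 1×366 = 2556 days.
April 2123: 30 − 25 = 5 days remain.
Then May (31), June (30), July (31), August (31), September (30), October (31), November (30): 31 + 30 + 31 + 31 + 30 + 31 + 30 = 214 days.
December 1–20, 2123: 20 days.
Residual: 239 days.
Total: 2795 days.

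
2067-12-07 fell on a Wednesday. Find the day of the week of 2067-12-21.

Wednesday

Within December 2067: 21 − 7 = 14 days.
14 is a multiple of 7, so 2067-12-21 falls on the same weekday: Wednesday.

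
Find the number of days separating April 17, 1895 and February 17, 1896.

306

Day-of-year of April 17, 1895: 107.
Day-of-year of February 17, 1896: 48.
1895 has 365 days, so 365 − 107 = 258 days remain in 1895.
Total: 258 + 48 = 306 days.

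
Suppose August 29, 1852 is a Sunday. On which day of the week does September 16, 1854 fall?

Day-of-year of August 29, 1852: 242.
Day-of-year of September 16, 1854: 259.
1852 has 366 days, so 366 − 242 = 124 days remain in 1852.
Full years: 1853: 365. Sum = 365.
Total: 124 + 365 + 259 = 748 days.
748 mod 7 = 6, so 6 days after Sunday is Saturday.

Saturday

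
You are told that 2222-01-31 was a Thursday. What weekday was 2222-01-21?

Count forward from the earlier date (January 21, 2222) to the later (January 31, 2222):
Within January 2222: 31 − 21 = 10 days.
10 mod 7 = 3, so 3 days before Thursday is Monday.

Monday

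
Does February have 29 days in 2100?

2100 is not a leap year (divisible by 100 but not 400).

No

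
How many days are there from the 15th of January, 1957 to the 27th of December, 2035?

28835

Day-of-year of January 15, 1957: 15.
Day-of-year of December 27, 2035: 361.
1957 has 365 days, so 365 − 15 = 350 days remain in 1957.
Full years 1958–2034: 58 common + 19 leap = 58×365 + 19×366 = 28124 days.
Total: 350 + 28124 + 361 = 28835 days.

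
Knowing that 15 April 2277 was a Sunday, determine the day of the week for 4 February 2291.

From April 15, 2277 to April 15, 2290: 13 years, of which 3 contain a Feb 29 — 10×365 + 3×366 = 4748 days.
April 2290: 30 − 15 = 15 days remain.
Then 9 full months totalling 276 days.
February 1–4, 2291: 4 days (2291 is not a leap year).
Residual: 295 days.
Total: 5043 days.
5043 mod 7 = 3, so 3 days after Sunday is Wednesday.

Wednesday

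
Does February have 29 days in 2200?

No

2200 is not a leap year (divisible by 100 but not 400).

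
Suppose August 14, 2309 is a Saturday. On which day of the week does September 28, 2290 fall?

Count forward from the earlier date (September 28, 2290) to the later (August 14, 2309):
From September 28, 2290 to September 28, 2308: 18 years, of which 4 contain a Feb 29 — 14×365 + 4×366 = 6574 days.
(2300 is not a leap year (divisible by 100 but not 400).)
September 2308: 30 − 28 = 2 days remain.
Then 10 full months totalling 304 days.
August 1–14, 2309: 14 days.
Residual: 320 days.
Total: 6894 days.
6894 mod 7 = 6, so 6 days before Saturday is Sunday.

Sunday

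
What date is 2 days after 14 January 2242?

16 January 2242

Count 2 days after January 14, 2242:
Within January 2242: 16 − 14 = 2 days.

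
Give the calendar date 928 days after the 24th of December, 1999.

the 9th of July, 2002

Count 928 days after December 24, 1999:
December 24, 1999 → December 24, 2000: 366 days (2000 is a leap year (divisible by 400)).
December 24, 2000 → December 24, 2001: 365 days.
December 2001: 31 − 24 = 7 days remain.
Then January (31), February 2002 (28), March (31), April (30), May (31), June (30): 31 + 28 + 31 + 30 + 31 + 30 = 181 days.
July 1–9, 2002: 9 days.
Residual: 197 days.
Total: 928 days.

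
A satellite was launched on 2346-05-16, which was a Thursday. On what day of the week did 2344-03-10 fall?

Friday

Count forward from the earlier date (March 10, 2344) to the later (May 16, 2346):
March 2344: 31 − 10 = 21 days remain.
Then 25 full months totalling 760 days.
May 1–16, 2346: 16 days.
Total: 21 + 760 + 16 = 797 days.
797 mod 7 = 6, so 6 days before Thursday is Friday.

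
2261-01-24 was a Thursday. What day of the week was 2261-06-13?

Thursday

January 2261: 31 − 24 = 7 days remain.
Then February 2261 (28), March (31), April (30), May (31): 28 + 31 + 30 + 31 = 120 days.
June 1–13, 2261: 13 days.
Total: 7 + 120 + 13 = 140 days.
140 is a multiple of 7, so 2261-06-13 falls on the same weekday: Thursday.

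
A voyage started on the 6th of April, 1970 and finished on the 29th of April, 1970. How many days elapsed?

Within April 1970: 29 − 6 = 23 days.

23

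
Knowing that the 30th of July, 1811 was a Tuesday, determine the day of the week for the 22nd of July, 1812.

Wednesday

July 1811: 31 − 30 = 1 day remains.
Then 11 full months totalling 335 days.
July 1–22, 1812: 22 days.
Total: 1 + 335 + 22 = 358 days.
358 mod 7 = 1, so 1 day after Tuesday is Wednesday.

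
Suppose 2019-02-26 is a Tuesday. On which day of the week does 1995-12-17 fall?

Count forward from the earlier date (December 17, 1995) to the later (February 26, 2019):
From December 17, 1995 to December 17, 2018: 23 years, of which 6 contain a Feb 29 — 17×365 + 6×366 = 8401 days.
(2000 is a leap year (divisible by 400).)
December 2018: 31 − 17 = 14 days remain.
Then January (31): 31 days.
February 1–26, 2019: 26 days (2019 is not a leap year).
Residual: 71 days.
Total: 8472 days.
8472 mod 7 = 2, so 2 days before Tuesday is Sunday.

Sunday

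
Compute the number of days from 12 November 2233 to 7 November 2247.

5108

Day-of-year of November 12, 2233: 316.
Day-of-year of November 7, 2247: 311.
2233 has 365 days, so 365 − 316 = 49 days remain in 2233.
Full years 2234–2246: 10 common + 3 leap = 10×365 + 3×366 = 4748 days.
Total: 49 + 4748 + 311 = 5108 days.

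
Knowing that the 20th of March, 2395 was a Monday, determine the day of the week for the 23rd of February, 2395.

Thursday

Count forward from the earlier date (February 23, 2395) to the later (March 20, 2395):
February 2395: 28 − 23 = 5 days remain (2395 is not a leap year, so February has 28 days).
March 1–20, 2395: 20 days.
Total: 5 + 20 = 25 days.
25 mod 7 = 4, so 4 days before Monday is Thursday.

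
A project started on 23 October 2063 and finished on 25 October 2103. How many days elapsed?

Day-of-year of October 23, 2063: 296.
Day-of-year of October 25, 2103: 298.
2063 has 365 days, so 365 − 296 = 69 days remain in 2063.
Full years 2064–2102: 30 common + 9 leap = 30×365 + 9×366 = 14244 days.
Total: 69 + 14244 + 298 = 14611 days.

14611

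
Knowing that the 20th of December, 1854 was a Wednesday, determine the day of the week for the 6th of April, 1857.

December 20, 1854 → December 20, 1855: 365 days.
December 20, 1855 → December 20, 1856: 366 days (1856 is a leap year).
December 1856: 31 − 20 = 11 days remain.
Then January (31), February 1857 (28), March (31): 31 + 28 + 31 = 90 days.
April 1–6, 1857: 6 days.
Residual: 107 days.
Total: 838 days.
838 mod 7 = 5, so 5 days after Wednesday is Monday.

Monday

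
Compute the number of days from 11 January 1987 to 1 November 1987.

294

January 1987: 31 − 11 = 20 days remain.
Then 9 full months totalling 273 days.
November 1, 1987: 1 day.
Total: 20 + 273 + 1 = 294 days.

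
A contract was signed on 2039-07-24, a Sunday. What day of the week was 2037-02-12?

Thursday

Count forward from the earlier date (February 12, 2037) to the later (July 24, 2039):
Day-of-year of February 12, 2037: 43.
Day-of-year of July 24, 2039: 205.
2037 has 365 days, so 365 − 43 = 322 days remain in 2037.
Full years: 2038: 365. Sum = 365.
Total: 322 + 365 + 205 = 892 days.
892 mod 7 = 3, so 3 days before Sunday is Thursday.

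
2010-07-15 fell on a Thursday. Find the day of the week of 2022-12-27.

Day-of-year of July 15, 2010: 196.
Day-of-year of December 27, 2022: 361.
2010 has 365 days, so 365 − 196 = 169 days remain in 2010.
Full years 2011–2021: 8 common + 3 leap = 8×365 + 3×366 = 4018 days.
Total: 169 + 4018 + 361 = 4548 days.
4548 mod 7 = 5, so 5 days after Thursday is Tuesday.

Tuesday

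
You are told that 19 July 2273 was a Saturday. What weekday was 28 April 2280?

Wednesday

July 19, 2273 → July 19, 2274: 365 days.
July 19, 2274 → July 19, 2275: 365 days.
July 19, 2275 → July 19, 2276: 366 days (2276 is a leap year).
July 19, 2276 → July 19, 2277: 365 days.
July 19, 2277 → July 19, 2278: 365 days.
July 19, 2278 → July 19, 2279: 365 days.
July 2279: 31 − 19 = 12 days remain.
Then August (31), September (30), October (31), November (30), December (31), January (31), February 2280 (29), March (31): 31 + 30 + 31 + 30 + 31 + 31 + 29 + 31 = 244 days.
April 1–28, 2280: 28 days.
Residual: 284 days.
Total: 2475 days.
2475 mod 7 = 4, so 4 days after Saturday is Wednesday.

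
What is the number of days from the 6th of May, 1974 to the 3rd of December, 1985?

Day-of-year of May 6, 1974: 126.
Day-of-year of December 3, 1985: 337.
1974 has 365 days, so 365 − 126 = 239 days remain in 1974.
Full years 1975–1984: 7 common + 3 leap = 7×365 + 3×366 = 3653 days.
Total: 239 + 3653 + 337 = 4229 days.

4229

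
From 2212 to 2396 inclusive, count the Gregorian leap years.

Years divisible by 4: 2212, 2216, …, 2396 — 47 in all.
Of these, 2300 is divisible by 100 but not 400, so not leap.
Leap years: 47 − 1 = 46.

46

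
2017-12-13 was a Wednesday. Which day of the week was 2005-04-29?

Friday

Count forward from the earlier date (April 29, 2005) to the later (December 13, 2017):
From April 29, 2005 to April 29, 2017: 12 years, of which 3 contain a Feb 29 — 9×365 + 3×366 = 4383 days.
April 2017: 30 − 29 = 1 day remains.
Then May (31), June (30), July (31), August (31), September (30), October (31), November (30): 31 + 30 + 31 + 31 + 30 + 31 + 30 = 214 days.
December 1–13, 2017: 13 days.
Residual: 228 days.
Total: 4611 days.
4611 mod 7 = 5, so 5 days before Wednesday is Friday.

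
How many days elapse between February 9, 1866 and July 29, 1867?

535

Day-of-year of February 9, 1866: 40.
Day-of-year of July 29, 1867: 210.
1866 has 365 days, so 365 − 40 = 325 days remain in 1866.
Total: 325 + 210 = 535 days.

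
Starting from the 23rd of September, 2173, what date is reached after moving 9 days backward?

the 14th of September, 2173

Count 9 days before September 23, 2173:
Within September 2173: 23 − 14 = 9 days.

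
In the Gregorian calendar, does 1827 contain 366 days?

1827 is not a leap year.

No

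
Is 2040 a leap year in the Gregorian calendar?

2040 is a leap year.

Yes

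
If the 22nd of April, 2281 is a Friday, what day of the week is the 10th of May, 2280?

Monday

Count forward from the earlier date (May 10, 2280) to the later (April 22, 2281):
Day-of-year of May 10, 2280: 131.
Day-of-year of April 22, 2281: 112.
2280 has 366 days, so 366 − 131 = 235 days remain in 2280.
Total: 235 + 112 = 347 days.
347 mod 7 = 4, so 4 days before Friday is Monday.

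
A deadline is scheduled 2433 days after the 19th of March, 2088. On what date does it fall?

the 16th of November, 2094

Count 2433 days after March 19, 2088:
Day-of-year of March 19, 2088: 79.
Day-of-year of November 16, 2094: 320.
2088 has 366 days, so 366 − 79 = 287 days remain in 2088.
Full years: 2089: 365; 2090: 365; 2091: 365; 2092: 366; 2093: 365. Sum = 1826.
Total: 287 + 1826 + 320 = 2433 days.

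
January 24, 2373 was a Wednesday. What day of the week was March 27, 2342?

Count forward from the earlier date (March 27, 2342) to the later (January 24, 2373):
From March 27, 2342 to March 27, 2372: 30 years, of which 8 contain a Feb 29 — 22×365 + 8×366 = 10958 days.
March 2372: 31 − 27 = 4 days remain.
Then 9 full months totalling 275 days.
January 1–24, 2373: 24 days.
Residual: 303 days.
Total: 11261 days.
11261 mod 7 = 5, so 5 days before Wednesday is Friday.

Friday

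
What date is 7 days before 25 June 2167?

18 June 2167

Count 7 days before June 25, 2167:
Within June 2167: 25 − 18 = 7 days.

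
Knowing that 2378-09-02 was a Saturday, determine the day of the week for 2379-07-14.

September 2378: 30 − 2 = 28 days remain.
Then 9 full months totalling 273 days.
July 1–14, 2379: 14 days.
Residual: 315 days.
Total: 315 days.
315 is a multiple of 7, so 2379-07-14 falls on the same weekday: Saturday.

Saturday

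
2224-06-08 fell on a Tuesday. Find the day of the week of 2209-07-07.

Friday

Count forward from the earlier date (July 7, 2209) to the later (June 8, 2224):
From July 7, 2209 to July 7, 2223: 14 years, of which 3 contain a Feb 29 — 11×365 + 3×366 = 5113 days.
July 2223: 31 − 7 = 24 days remain.
Then 10 full months totalling 305 days.
June 1–8, 2224: 8 days.
Residual: 337 days.
Total: 5450 days.
5450 mod 7 = 4, so 4 days before Tuesday is Friday.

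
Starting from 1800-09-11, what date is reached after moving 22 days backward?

1800-08-20

Count 22 days before September 11, 1800:
August 1800: 31 − 20 = 11 days remain.
September 1–11, 1800: 11 days.
Total: 11 + 11 = 22 days.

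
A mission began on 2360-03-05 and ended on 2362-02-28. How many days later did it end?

Day-of-year of March 5, 2360: 65.
Day-of-year of February 28, 2362: 59.
2360 has 366 days, so 366 − 65 = 301 days remain in 2360.
Full years: 2361: 365. Sum = 365.
Total: 301 + 365 + 59 = 725 days.

725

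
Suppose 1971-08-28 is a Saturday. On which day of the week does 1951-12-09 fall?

Sunday

Count forward from the earlier date (December 9, 1951) to the later (August 28, 1971):
Day-of-year of December 9, 1951: 343.
Day-of-year of August 28, 1971: 240.
1951 has 365 days, so 365 − 343 = 22 days remain in 1951.
Full years 1952–1970: 14 common + 5 leap = 14×365 + 5×366 = 6940 days.
Total: 22 + 6940 + 240 = 7202 days.
7202 mod 7 = 6, so 6 days before Saturday is Sunday.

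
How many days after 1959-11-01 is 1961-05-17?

563

Day-of-year of November 1, 1959: 305.
Day-of-year of May 17, 1961: 137.
1959 has 365 days, so 365 − 305 = 60 days remain in 1959.
Full years: 1960: 366. Sum = 366.
Total: 60 + 366 + 137 = 563 days.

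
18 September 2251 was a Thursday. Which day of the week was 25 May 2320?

From September 18, 2251 to September 18, 2319: 68 years, of which 16 contain a Feb 29 — 52×365 + 16×366 = 24836 days.
(2300 is not a leap year (divisible by 100 but not 400).)
September 2319: 30 − 18 = 12 days remain.
Then October (31), November (30), December (31), January (31), February 2320 (29), March (31), April (30): 31 + 30 + 31 + 31 + 29 + 31 + 30 = 213 days.
May 1–25, 2320: 25 days.
Residual: 250 days.
Total: 25086 days.
25086 mod 7 = 5, so 5 days after Thursday is Tuesday.

Tuesday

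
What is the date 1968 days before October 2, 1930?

May 13, 1925

Count 1968 days before October 2, 1930:
May 13, 1925 → May 13, 1926: 365 days.
May 13, 1926 → May 13, 1927: 365 days.
May 13, 1927 → May 13, 1928: 366 days (1928 is a leap year).
May 13, 1928 → May 13, 1929: 365 days.
May 13, 1929 → May 13, 1930: 365 days.
May 1930: 31 − 13 = 18 days remain.
Then June (30), July (31), August (31), September (30): 30 + 31 + 31 + 30 = 122 days.
October 1–2, 1930: 2 days.
Residual: 142 days.
Total: 1968 days.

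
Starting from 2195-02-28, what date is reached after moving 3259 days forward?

2204-02-01

Count 3259 days after February 28, 2195:
Day-of-year of February 28, 2195: 59.
Day-of-year of February 1, 2204: 32.
2195 has 365 days, so 365 − 59 = 306 days remain in 2195.
Full years 2196–2203: 7 common + 1 leap = 7×365 + 1×366 = 2921 days.
Total: 306 + 2921 + 32 = 3259 days.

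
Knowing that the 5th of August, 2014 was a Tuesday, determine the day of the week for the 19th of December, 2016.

Monday

August 5, 2014 → August 5, 2015: 365 days.
August 5, 2015 → August 5, 2016: 366 days (2016 is a leap year).
August 2016: 31 − 5 = 26 days remain.
Then September (30), October (31), November (30): 30 + 31 + 30 = 91 days.
December 1–19, 2016: 19 days.
Residual: 136 days.
Total: 867 days.
867 mod 7 = 6, so 6 days after Tuesday is Monday.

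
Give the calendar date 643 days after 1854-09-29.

1856-07-03

Count 643 days after September 29, 1854:
Day-of-year of September 29, 1854: 272.
Day-of-year of July 3, 1856: 185.
1854 has 365 days, so 365 − 272 = 93 days remain in 1854.
Full years: 1855: 365. Sum = 365.
Total: 93 + 365 + 185 = 643 days.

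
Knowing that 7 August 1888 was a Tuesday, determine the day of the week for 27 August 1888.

Monday

Within August 1888: 27 − 7 = 20 days.
20 mod 7 = 6, so 6 days after Tuesday is Monday.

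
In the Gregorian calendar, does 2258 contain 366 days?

No

2258 is not a leap year.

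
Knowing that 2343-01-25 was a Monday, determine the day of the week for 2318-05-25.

Saturday

Count forward from the earlier date (May 25, 2318) to the later (January 25, 2343):
From May 25, 2318 to May 25, 2342: 24 years, of which 6 contain a Feb 29 — 18×365 + 6×366 = 8766 days.
May 2342: 31 − 25 = 6 days remain.
Then June (30), July (31), August (31), September (30), October (31), November (30), December (31): 30 + 31 + 31 + 30 + 31 + 30 + 31 = 214 days.
January 1–25, 2343: 25 days.
Residual: 245 days.
Total: 9011 days.
9011 mod 7 = 2, so 2 days before Monday is Saturday.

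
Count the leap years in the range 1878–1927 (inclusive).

Years divisible by 4 in [1878, 1927]: 1880, 1884, 1888, 1892, 1896, 1900, 1904, 1908, 1912, 1916, 1920, 1924.
Of these, 1900 is divisible by 100 but not 400, so not leap.
Leap years: 12 − 1 = 11.

11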